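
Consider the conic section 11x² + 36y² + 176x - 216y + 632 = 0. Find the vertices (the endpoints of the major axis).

11(x² + 16x) + 36(y² - 6y) = -632
11(x + 8)² + 36(y - 3)² = -632 + 704 + 324 = 396
Divide through by 396 to get (x + 8)²/36 + (y - 3)²/11 = 1.
Ellipse, center (-8, 3), major axis horizontal; a² = 36, b² = 11.
a = 6. Vertices at (h ± a, k).

(-14, 3) and (-2, 3)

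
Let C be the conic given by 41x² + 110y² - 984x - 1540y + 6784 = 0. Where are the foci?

Group: 41(x² - 24x) + 110(y² - 14y) = -6784
41(x - 12)² + 110(y - 7)² = -6784 + 5904 + 5390 = 4510
Dividing both sides by 4510: (x - 12)²/110 + (y - 7)²/41 = 1
Ellipse, center (12, 7), major axis horizontal; a² = 110, b² = 41.
c² = a² - b² = 110 - 41 = 69, so c = √69.
Foci lie on the horizontal axis through the center: (h ± c, k).

(12 - √69, 7) and (12 + √69, 7)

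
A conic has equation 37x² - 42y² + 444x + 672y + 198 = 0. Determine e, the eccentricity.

e = √2923/37

Group the x- and y-terms: 37(x² + 12x) -42(y² - 16y) = -198
Completing the square gives 37(x + 6)² -42(y - 8)² = -198 + 1332 - 2688 = -1554.
Dividing both sides by -1554: (y - 8)²/37 - (x + 6)²/42 = 1
Hyperbola, center (-6, 8), transverse axis vertical; a² = 37, b² = 42.
c² = a² + b² = 79, so c = √79.
e = c/a = √79/√37 = √2923/37.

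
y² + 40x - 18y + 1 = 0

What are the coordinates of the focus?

(-8, 9)

Only y is squared. Complete the square in y: (y - 9)² = -40(x - 2).
Vertex (2, 9); 4p = -40 so p = -10. Opens left.
Focus is p units from the vertex along the axis: (h + p, k).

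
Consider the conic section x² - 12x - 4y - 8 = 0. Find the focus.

Only x is squared. Complete the square in x: (x - 6)² = 4(y + 11).
Vertex (6, -11); 4p = 4 so p = 1. Opens up.
Focus is p units from the vertex along the axis: (h, k + p).

(6, -10)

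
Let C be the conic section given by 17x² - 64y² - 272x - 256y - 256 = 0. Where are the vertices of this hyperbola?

(0, -2) and (16, -2)

Group: 17(x² - 16x) -64(y² + 4y) = 256
Complete the square in x and y: 17(x - 8)² -64(y + 2)² = 256 + 1088 - 256 = 1088
Divide by 1088: (x - 8)²/64 - (y + 2)²/17 = 1
Hyperbola, center (8, -2), transverse axis horizontal; a² = 64, b² = 17.
a = 8. Vertices at (h ± a, k).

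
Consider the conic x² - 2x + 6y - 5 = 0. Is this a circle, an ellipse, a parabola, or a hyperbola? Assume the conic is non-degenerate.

No xy term. Coefficients of x² and y² are A = 1, C = 0.
Exactly one squared variable ⇒ parabola.

parabola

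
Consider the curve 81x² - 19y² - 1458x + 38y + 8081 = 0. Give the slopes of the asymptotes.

Collect terms: 81(x² - 18x) -19(y² - 2y) = -8081
Complete the square in x and y: 81(x - 9)² -19(y - 1)² = -8081 + 6561 - 19 = -1539
Dividing both sides by -1539: (y - 1)²/81 - (x - 9)²/19 = 1
Hyperbola, center (9, 1), transverse axis vertical; a² = 81, b² = 19.
For a vertical hyperbola the asymptotes have slope ±a/b.
Here that is ±9/√19 = ±9√19/19.

9√19/19 and -9√19/19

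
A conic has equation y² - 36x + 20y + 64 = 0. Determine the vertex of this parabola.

(-1, -10)

Only y is squared. Complete the square in y: (y + 10)² = 36(x + 1).
Vertex (-1, -10); 4p = 36 so p = 9. Opens right.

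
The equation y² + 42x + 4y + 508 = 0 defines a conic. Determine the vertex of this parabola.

Only y is squared. Complete the square in y: (y + 2)² = -42(x + 12).
Vertex (-12, -2); 4p = -42 so p = -21/2. Opens left.

(-12, -2)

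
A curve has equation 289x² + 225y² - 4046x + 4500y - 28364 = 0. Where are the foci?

Rearranging, 289(x² - 14x) + 225(y² + 20y) = 28364.
289(x - 7)² + 225(y + 10)² = 28364 + 14161 + 22500 = 65025
Divide by 65025: (x - 7)²/225 + (y + 10)²/289 = 1
Ellipse, center (7, -10), major axis vertical; a² = 289, b² = 225.
c² = a² - b² = 289 - 225 = 64, so c = 8.
Foci lie on the vertical axis through the center: (h, k ± c).

(7, -18) and (7, -2)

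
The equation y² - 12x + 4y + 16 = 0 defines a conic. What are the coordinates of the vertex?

Only y is squared. Complete the square in y: (y + 2)² = 12(x - 1).
Vertex (1, -2); 4p = 12 so p = 3. Opens right.

(1, -2)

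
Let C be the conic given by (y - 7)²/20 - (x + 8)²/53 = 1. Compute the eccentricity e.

e = √365/10

Center (-8, 7). The positive term is the y-term, so the transverse axis is vertical; a² = 20, b² = 53.
c² = a² + b² = 73, so c = √73.
e = c/a = √73/2√5 = √365/10.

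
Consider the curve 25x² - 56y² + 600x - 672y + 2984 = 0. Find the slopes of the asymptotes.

Rearranging, 25(x² + 24x) -56(y² + 12y) = -2984.
25(x + 12)² -56(y + 6)² = -2984 + 3600 - 2016 = -1400
Divide through by -1400 to get (y + 6)²/25 - (x + 12)²/56 = 1.
Hyperbola, center (-12, -6), transverse axis vertical; a² = 25, b² = 56.
For a vertical hyperbola the asymptotes have slope ±a/b.
Here that is ±5/2√14 = ±5√14/28.

5√14/28 and -5√14/28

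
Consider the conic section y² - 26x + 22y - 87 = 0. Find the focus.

(-3/2, -11)

Only y is squared. Complete the square in y: (y + 11)² = 26(x + 8).
Vertex (-8, -11); 4p = 26 so p = 13/2. Opens right.
Focus is p units from the vertex along the axis: (h + p, k).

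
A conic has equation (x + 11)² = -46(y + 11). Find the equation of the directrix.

y = 1/2

Vertex (-11, -11); 4p = -46 so p = -23/2. Opens down.
Directrix is the horizontal line y = k − p = -11 − (-23/2) = 1/2.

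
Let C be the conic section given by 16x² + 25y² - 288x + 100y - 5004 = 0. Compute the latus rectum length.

Group the x- and y-terms: 16(x² - 18x) + 25(y² + 4y) = 5004
Completing the square gives 16(x - 9)² + 25(y + 2)² = 5004 + 1296 + 100 = 6400.
Divide through by 6400 to get (x - 9)²/400 + (y + 2)²/256 = 1.
Ellipse, center (9, -2), major axis horizontal; a² = 400, b² = 256.
Latus rectum length = 2b²/a = 2·256/20 = 128/5.

128/5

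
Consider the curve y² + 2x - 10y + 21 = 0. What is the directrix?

x = 5/2

Only y is squared. Complete the square in y: (y - 5)² = -2(x - 2).
Vertex (2, 5); 4p = -2 so p = -1/2. Opens left.
Directrix is the vertical line x = h − p = 2 − (-1/2) = 5/2.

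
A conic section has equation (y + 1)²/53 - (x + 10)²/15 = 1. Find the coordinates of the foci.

Center (-10, -1). The positive term is the y-term, so the transverse axis is vertical; a² = 53, b² = 15.
c² = a² + b² = 53 + 15 = 68, so c = 2√17.
Foci lie on the vertical axis through the center: (h, k ± c).

(-10, -1 - 2√17) and (-10, -1 + 2√17)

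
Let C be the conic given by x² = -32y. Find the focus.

(0, -8)

Vertex (0, 0); 4p = -32 so p = -8. Opens down.
Focus is p units from the vertex along the axis: (h, k + p).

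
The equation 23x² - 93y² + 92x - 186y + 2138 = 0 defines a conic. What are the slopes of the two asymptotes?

Group: 23(x² + 4x) -93(y² + 2y) = -2138
23(x + 2)² -93(y + 1)² = -2138 + 92 - 93 = -2139
Dividing both sides by -2139: (y + 1)²/23 - (x + 2)²/93 = 1
Hyperbola, center (-2, -1), transverse axis vertical; a² = 23, b² = 93.
For a vertical hyperbola the asymptotes have slope ±a/b.
Here that is ±√23/√93 = ±√2139/93.

√2139/93 and -√2139/93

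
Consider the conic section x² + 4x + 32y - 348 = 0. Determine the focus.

(-2, 3)

Only x is squared. Complete the square in x: (x + 2)² = -32(y - 11).
Vertex (-2, 11); 4p = -32 so p = -8. Opens down.
Focus is p units from the vertex along the axis: (h, k + p).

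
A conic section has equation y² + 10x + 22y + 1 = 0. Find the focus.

(19/2, -11)

Only y is squared. Complete the square in y: (y + 11)² = -10(x - 12).
Vertex (12, -11); 4p = -10 so p = -5/2. Opens left.
Focus is p units from the vertex along the axis: (h + p, k).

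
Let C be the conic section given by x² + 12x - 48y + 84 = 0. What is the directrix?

Only x is squared. Complete the square in x: (x + 6)² = 48(y - 1).
Vertex (-6, 1); 4p = 48 so p = 12. Opens up.
Directrix is the horizontal line y = k − p = 1 − (12) = -11.

y = -11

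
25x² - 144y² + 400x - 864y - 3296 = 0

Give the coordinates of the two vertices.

(-20, -3) and (4, -3)

25(x² + 16x) -144(y² + 6y) = 3296
Completing the square gives 25(x + 8)² -144(y + 3)² = 3296 + 1600 - 1296 = 3600.
Dividing both sides by 3600: (x + 8)²/144 - (y + 3)²/25 = 1
Hyperbola, center (-8, -3), transverse axis horizontal; a² = 144, b² = 25.
a = 12. Vertices at (h ± a, k).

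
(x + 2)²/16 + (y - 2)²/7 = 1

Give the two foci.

Center (-2, 2). The larger denominator 16 sits under the x-term, so the major axis is horizontal; a² = 16, b² = 7.
c² = a² - b² = 16 - 7 = 9, so c = 3.
Foci lie on the horizontal axis through the center: (h ± c, k).

(-5, 2) and (1, 2)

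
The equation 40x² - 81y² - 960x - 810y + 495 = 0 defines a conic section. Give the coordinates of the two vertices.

(3, -5) and (21, -5)

Collect terms: 40(x² - 24x) -81(y² + 10y) = -495
Completing the square gives 40(x - 12)² -81(y + 5)² = -495 + 5760 - 2025 = 3240.
Divide by 3240: (x - 12)²/81 - (y + 5)²/40 = 1
Hyperbola, center (12, -5), transverse axis horizontal; a² = 81, b² = 40.
a = 9. Vertices at (h ± a, k).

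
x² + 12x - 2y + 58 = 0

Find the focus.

(-6, 23/2)

Only x is squared. Complete the square in x: (x + 6)² = 2(y - 11).
Vertex (-6, 11); 4p = 2 so p = 1/2. Opens up.
Focus is p units from the vertex along the axis: (h, k + p).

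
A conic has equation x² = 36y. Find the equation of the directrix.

y = -9

Vertex (0, 0); 4p = 36 so p = 9. Opens up.
Directrix is the horizontal line y = k − p = 0 − (9) = -9.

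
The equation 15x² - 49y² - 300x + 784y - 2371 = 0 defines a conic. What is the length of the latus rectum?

30/7

Group the x- and y-terms: 15(x² - 20x) -49(y² - 16y) = 2371
15(x - 10)² -49(y - 8)² = 2371 + 1500 - 3136 = 735
Divide by 735: (x - 10)²/49 - (y - 8)²/15 = 1
Hyperbola, center (10, 8), transverse axis horizontal; a² = 49, b² = 15.
Latus rectum length = 2b²/a = 2·15/7 = 30/7.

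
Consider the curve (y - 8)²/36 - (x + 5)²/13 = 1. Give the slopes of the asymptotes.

6√13/13 and -6√13/13

Center (-5, 8). The positive term is the y-term, so the transverse axis is vertical; a² = 36, b² = 13.
For a vertical hyperbola the asymptotes have slope ±a/b.
Here that is ±6/√13 = ±6√13/13.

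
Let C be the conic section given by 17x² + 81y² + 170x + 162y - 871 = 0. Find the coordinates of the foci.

(-13, -1) and (3, -1)

Rearranging, 17(x² + 10x) + 81(y² + 2y) = 871.
17(x + 5)² + 81(y + 1)² = 871 + 425 + 81 = 1377
Dividing both sides by 1377: (x + 5)²/81 + (y + 1)²/17 = 1
Ellipse, center (-5, -1), major axis horizontal; a² = 81, b² = 17.
c² = a² - b² = 81 - 17 = 64, so c = 8.
Foci lie on the horizontal axis through the center: (h ± c, k).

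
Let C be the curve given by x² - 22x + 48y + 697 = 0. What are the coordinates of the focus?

Only x is squared. Complete the square in x: (x - 11)² = -48(y + 12).
Vertex (11, -12); 4p = -48 so p = -12. Opens down.
Focus is p units from the vertex along the axis: (h, k + p).

(11, -24)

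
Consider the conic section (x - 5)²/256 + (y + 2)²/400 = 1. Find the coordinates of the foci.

(5, -14) and (5, 10)

Center (5, -2). The larger denominator 400 sits under the y-term, so the major axis is vertical; a² = 400, b² = 256.
c² = a² - b² = 400 - 256 = 144, so c = 12.
Foci lie on the vertical axis through the center: (h, k ± c).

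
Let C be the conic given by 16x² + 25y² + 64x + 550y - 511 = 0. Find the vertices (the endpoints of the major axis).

(-17, -11) and (13, -11)

Group the x- and y-terms: 16(x² + 4x) + 25(y² + 22y) = 511
Completing the square gives 16(x + 2)² + 25(y + 11)² = 511 + 64 + 3025 = 3600.
Divide through by 3600 to get (x + 2)²/225 + (y + 11)²/144 = 1.
Ellipse, center (-2, -11), major axis horizontal; a² = 225, b² = 144.
a = 15. Vertices at (h ± a, k).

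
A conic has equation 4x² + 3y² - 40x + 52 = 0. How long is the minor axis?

Group: 4(x² - 10x) + 3y² = -52
4(x - 5)² + 3y² = -52 + 100 + 0 = 48
Divide through by 48 to get (x - 5)²/12 + y²/16 = 1.
Ellipse, center (5, 0), major axis vertical; a² = 16, b² = 12.
b² = 12 so b = 2√3; the minor axis has length 2b = 4√3.

4√3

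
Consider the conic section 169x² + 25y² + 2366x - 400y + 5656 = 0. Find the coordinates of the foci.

(-7, -4) and (-7, 20)

Collect terms: 169(x² + 14x) + 25(y² - 16y) = -5656
Complete the square in x and y: 169(x + 7)² + 25(y - 8)² = -5656 + 8281 + 1600 = 4225
Divide by 4225: (x + 7)²/25 + (y - 8)²/169 = 1
Ellipse, center (-7, 8), major axis vertical; a² = 169, b² = 25.
c² = a² - b² = 169 - 25 = 144, so c = 12.
Foci lie on the vertical axis through the center: (h, k ± c).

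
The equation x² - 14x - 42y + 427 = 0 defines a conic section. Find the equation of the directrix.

Only x is squared. Complete the square in x: (x - 7)² = 42(y - 9).
Vertex (7, 9); 4p = 42 so p = 21/2. Opens up.
Directrix is the horizontal line y = k − p = 9 − (21/2) = -3/2.

y = -3/2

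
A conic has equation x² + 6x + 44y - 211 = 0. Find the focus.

Only x is squared. Complete the square in x: (x + 3)² = -44(y - 5).
Vertex (-3, 5); 4p = -44 so p = -11. Opens down.
Focus is p units from the vertex along the axis: (h, k + p).

(-3, -6)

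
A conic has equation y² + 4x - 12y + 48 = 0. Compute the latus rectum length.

4

Only y is squared. Complete the square in y: (y - 6)² = -4(x + 3).
Vertex (-3, 6); 4p = -4 so p = -1. Opens left.
Latus rectum length = |4p| = 4.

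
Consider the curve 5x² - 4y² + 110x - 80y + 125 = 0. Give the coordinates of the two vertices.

Group: 5(x² + 22x) -4(y² + 20y) = -125
Complete the square in x and y: 5(x + 11)² -4(y + 10)² = -125 + 605 - 400 = 80
Dividing both sides by 80: (x + 11)²/16 - (y + 10)²/20 = 1
Hyperbola, center (-11, -10), transverse axis horizontal; a² = 16, b² = 20.
a = 4. Vertices at (h ± a, k).

(-15, -10) and (-7, -10)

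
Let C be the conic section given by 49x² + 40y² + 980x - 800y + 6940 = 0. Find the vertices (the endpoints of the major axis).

Group: 49(x² + 20x) + 40(y² - 20y) = -6940
Complete the square: 49(x + 10)² + 40(y - 10)² = -6940 + 4900 + 4000 = 1960
Divide through by 1960 to get (x + 10)²/40 + (y - 10)²/49 = 1.
Ellipse, center (-10, 10), major axis vertical; a² = 49, b² = 40.
a = 7. Vertices at (h, k ± a).

(-10, 3) and (-10, 17)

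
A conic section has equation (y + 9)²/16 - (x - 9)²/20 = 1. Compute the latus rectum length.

10

Center (9, -9). The positive term is the y-term, so the transverse axis is vertical; a² = 16, b² = 20.
Latus rectum length = 2b²/a = 2·20/4 = 10.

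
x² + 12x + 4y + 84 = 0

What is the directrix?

Only x is squared. Complete the square in x: (x + 6)² = -4(y + 12).
Vertex (-6, -12); 4p = -4 so p = -1. Opens down.
Directrix is the horizontal line y = k − p = -12 − (-1) = -11.

y = -11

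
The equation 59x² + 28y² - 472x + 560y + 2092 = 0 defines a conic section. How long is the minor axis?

4√7

Group: 59(x² - 8x) + 28(y² + 20y) = -2092
59(x - 4)² + 28(y + 10)² = -2092 + 944 + 2800 = 1652
Divide by 1652: (x - 4)²/28 + (y + 10)²/59 = 1
Ellipse, center (4, -10), major axis vertical; a² = 59, b² = 28.
b² = 28 so b = 2√7; the minor axis has length 2b = 4√7.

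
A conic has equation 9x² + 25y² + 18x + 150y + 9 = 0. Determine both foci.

(-5, -3) and (3, -3)

Group the x- and y-terms: 9(x² + 2x) + 25(y² + 6y) = -9
Completing the square gives 9(x + 1)² + 25(y + 3)² = -9 + 9 + 225 = 225.
Dividing both sides by 225: (x + 1)²/25 + (y + 3)²/9 = 1
Ellipse, center (-1, -3), major axis horizontal; a² = 25, b² = 9.
c² = a² - b² = 25 - 9 = 16, so c = 4.
Foci lie on the horizontal axis through the center: (h ± c, k).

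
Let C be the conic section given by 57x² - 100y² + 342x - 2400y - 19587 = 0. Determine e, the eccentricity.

e = √157/10

Group the x- and y-terms: 57(x² + 6x) -100(y² + 24y) = 19587
57(x + 3)² -100(y + 12)² = 19587 + 513 - 14400 = 5700
Divide through by 5700 to get (x + 3)²/100 - (y + 12)²/57 = 1.
Hyperbola, center (-3, -12), transverse axis horizontal; a² = 100, b² = 57.
c² = a² + b² = 157, so c = √157.
e = c/a = √157/10.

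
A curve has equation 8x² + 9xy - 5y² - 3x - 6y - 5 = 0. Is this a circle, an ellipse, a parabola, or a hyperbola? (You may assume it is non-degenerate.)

A = 8, B = 9, C = -5.
Discriminant B² − 4AC = 9² − 4·8·(-5) = 241.
B² − 4AC > 0 ⇒ hyperbola.

hyperbola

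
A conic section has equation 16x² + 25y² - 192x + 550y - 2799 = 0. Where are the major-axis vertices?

(-14, -11) and (26, -11)

Rearranging, 16(x² - 12x) + 25(y² + 22y) = 2799.
Complete the square in x and y: 16(x - 6)² + 25(y + 11)² = 2799 + 576 + 3025 = 6400
Divide through by 6400 to get (x - 6)²/400 + (y + 11)²/256 = 1.
Ellipse, center (6, -11), major axis horizontal; a² = 400, b² = 256.
a = 20. Vertices at (h ± a, k).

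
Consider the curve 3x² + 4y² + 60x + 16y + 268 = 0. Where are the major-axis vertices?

(-14, -2) and (-6, -2)

Collect terms: 3(x² + 20x) + 4(y² + 4y) = -268
Complete the square: 3(x + 10)² + 4(y + 2)² = -268 + 300 + 16 = 48
Divide through by 48 to get (x + 10)²/16 + (y + 2)²/12 = 1.
Ellipse, center (-10, -2), major axis horizontal; a² = 16, b² = 12.
a = 4. Vertices at (h ± a, k).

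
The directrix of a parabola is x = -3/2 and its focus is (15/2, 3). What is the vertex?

The vertex is the midpoint between the focus and the directrix along the axis of symmetry.
Axis is horizontal (directrix is vertical). Vertex x-coordinate = (15/2 + (-3/2))/2 = 3; y-coordinate = 3.

(3, 3)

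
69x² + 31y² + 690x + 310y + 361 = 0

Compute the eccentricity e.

Group: 69(x² + 10x) + 31(y² + 10y) = -361
Complete the square: 69(x + 5)² + 31(y + 5)² = -361 + 1725 + 775 = 2139
Dividing both sides by 2139: (x + 5)²/31 + (y + 5)²/69 = 1
Ellipse, center (-5, -5), major axis vertical; a² = 69, b² = 31.
c² = a² - b² = 38, so c = √38.
e = c/a = √38/√69 = √2622/69.

e = √2622/69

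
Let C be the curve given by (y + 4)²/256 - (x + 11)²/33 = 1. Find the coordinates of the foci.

(-11, -21) and (-11, 13)

Center (-11, -4). The positive term is the y-term, so the transverse axis is vertical; a² = 256, b² = 33.
c² = a² + b² = 256 + 33 = 289, so c = 17.
Foci lie on the vertical axis through the center: (h, k ± c).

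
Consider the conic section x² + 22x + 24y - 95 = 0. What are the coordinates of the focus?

(-11, 3)

Only x is squared. Complete the square in x: (x + 11)² = -24(y - 9).
Vertex (-11, 9); 4p = -24 so p = -6. Opens down.
Focus is p units from the vertex along the axis: (h, k + p).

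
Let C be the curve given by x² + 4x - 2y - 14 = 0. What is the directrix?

Only x is squared. Complete the square in x: (x + 2)² = 2(y + 9).
Vertex (-2, -9); 4p = 2 so p = 1/2. Opens up.
Directrix is the horizontal line y = k − p = -9 − (1/2) = -19/2.

y = -19/2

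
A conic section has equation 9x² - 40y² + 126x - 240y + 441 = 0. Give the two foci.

9(x² + 14x) -40(y² + 6y) = -441
Complete the square in x and y: 9(x + 7)² -40(y + 3)² = -441 + 441 - 360 = -360
Dividing both sides by -360: (y + 3)²/9 - (x + 7)²/40 = 1
Hyperbola, center (-7, -3), transverse axis vertical; a² = 9, b² = 40.
c² = a² + b² = 9 + 40 = 49, so c = 7.
Foci lie on the vertical axis through the center: (h, k ± c).

(-7, -10) and (-7, 4)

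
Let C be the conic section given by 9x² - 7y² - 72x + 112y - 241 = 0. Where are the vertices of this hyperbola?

Group the x- and y-terms: 9(x² - 8x) -7(y² - 16y) = 241
Complete the square in x and y: 9(x - 4)² -7(y - 8)² = 241 + 144 - 448 = -63
Divide through by -63 to get (y - 8)²/9 - (x - 4)²/7 = 1.
Hyperbola, center (4, 8), transverse axis vertical; a² = 9, b² = 7.
a = 3. Vertices at (h, k ± a).

(4, 5) and (4, 11)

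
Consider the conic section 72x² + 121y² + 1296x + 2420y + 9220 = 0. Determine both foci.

(-16, -10) and (-2, -10)

Collect terms: 72(x² + 18x) + 121(y² + 20y) = -9220
Complete the square: 72(x + 9)² + 121(y + 10)² = -9220 + 5832 + 12100 = 8712
Divide by 8712: (x + 9)²/121 + (y + 10)²/72 = 1
Ellipse, center (-9, -10), major axis horizontal; a² = 121, b² = 72.
c² = a² - b² = 121 - 72 = 49, so c = 7.
Foci lie on the horizontal axis through the center: (h ± c, k).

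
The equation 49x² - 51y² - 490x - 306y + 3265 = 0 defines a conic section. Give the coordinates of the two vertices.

(5, -10) and (5, 4)

49(x² - 10x) -51(y² + 6y) = -3265
Complete the square in x and y: 49(x - 5)² -51(y + 3)² = -3265 + 1225 - 459 = -2499
Divide through by -2499 to get (y + 3)²/49 - (x - 5)²/51 = 1.
Hyperbola, center (5, -3), transverse axis vertical; a² = 49, b² = 51.
a = 7. Vertices at (h, k ± a).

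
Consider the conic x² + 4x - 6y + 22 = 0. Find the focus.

Only x is squared. Complete the square in x: (x + 2)² = 6(y - 3).
Vertex (-2, 3); 4p = 6 so p = 3/2. Opens up.
Focus is p units from the vertex along the axis: (h, k + p).

(-2, 9/2)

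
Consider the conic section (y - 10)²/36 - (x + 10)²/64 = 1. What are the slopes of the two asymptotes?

Center (-10, 10). The positive term is the y-term, so the transverse axis is vertical; a² = 36, b² = 64.
For a vertical hyperbola the asymptotes have slope ±a/b.
Here that is ±6/8 = ±3/4.

3/4 and -3/4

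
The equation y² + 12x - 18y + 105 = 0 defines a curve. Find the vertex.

Only y is squared. Complete the square in y: (y - 9)² = -12(x + 2).
Vertex (-2, 9); 4p = -12 so p = -3. Opens left.

(-2, 9)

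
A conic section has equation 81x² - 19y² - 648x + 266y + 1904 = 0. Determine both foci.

(4, -3) and (4, 17)

Group: 81(x² - 8x) -19(y² - 14y) = -1904
81(x - 4)² -19(y - 7)² = -1904 + 1296 - 931 = -1539
Dividing both sides by -1539: (y - 7)²/81 - (x - 4)²/19 = 1
Hyperbola, center (4, 7), transverse axis vertical; a² = 81, b² = 19.
c² = a² + b² = 81 + 19 = 100, so c = 10.
Foci lie on the vertical axis through the center: (h, k ± c).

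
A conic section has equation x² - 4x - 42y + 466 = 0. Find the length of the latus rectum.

42

Only x is squared. Complete the square in x: (x - 2)² = 42(y - 11).
Vertex (2, 11); 4p = 42 so p = 21/2. Opens up.
Latus rectum length = |4p| = 42.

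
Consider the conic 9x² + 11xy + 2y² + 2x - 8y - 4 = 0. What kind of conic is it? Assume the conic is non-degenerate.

hyperbola

A = 9, B = 11, C = 2.
Discriminant B² − 4AC = 11² − 4·9·2 = 49.
B² − 4AC > 0 ⇒ hyperbola.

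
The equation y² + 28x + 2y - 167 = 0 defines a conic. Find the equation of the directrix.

x = 13

Only y is squared. Complete the square in y: (y + 1)² = -28(x - 6).
Vertex (6, -1); 4p = -28 so p = -7. Opens left.
Directrix is the vertical line x = h − p = 6 − (-7) = 13.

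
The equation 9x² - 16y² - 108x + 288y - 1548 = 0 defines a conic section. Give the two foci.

Rearranging, 9(x² - 12x) -16(y² - 18y) = 1548.
9(x - 6)² -16(y - 9)² = 1548 + 324 - 1296 = 576
Dividing both sides by 576: (x - 6)²/64 - (y - 9)²/36 = 1
Hyperbola, center (6, 9), transverse axis horizontal; a² = 64, b² = 36.
c² = a² + b² = 64 + 36 = 100, so c = 10.
Foci lie on the horizontal axis through the center: (h ± c, k).

(-4, 9) and (16, 9)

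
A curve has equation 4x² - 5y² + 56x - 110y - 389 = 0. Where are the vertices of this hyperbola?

Collect terms: 4(x² + 14x) -5(y² + 22y) = 389
Complete the square in x and y: 4(x + 7)² -5(y + 11)² = 389 + 196 - 605 = -20
Divide by -20: (y + 11)²/4 - (x + 7)²/5 = 1
Hyperbola, center (-7, -11), transverse axis vertical; a² = 4, b² = 5.
a = 2. Vertices at (h, k ± a).

(-7, -13) and (-7, -9)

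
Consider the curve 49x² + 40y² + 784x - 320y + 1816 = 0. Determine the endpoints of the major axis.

(-8, -3) and (-8, 11)

Group: 49(x² + 16x) + 40(y² - 8y) = -1816
49(x + 8)² + 40(y - 4)² = -1816 + 3136 + 640 = 1960
Divide through by 1960 to get (x + 8)²/40 + (y - 4)²/49 = 1.
Ellipse, center (-8, 4), major axis vertical; a² = 49, b² = 40.
a = 7. Vertices at (h, k ± a).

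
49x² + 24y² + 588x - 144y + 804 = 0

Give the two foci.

(-6, -2) and (-6, 8)

Rearranging, 49(x² + 12x) + 24(y² - 6y) = -804.
Completing the square gives 49(x + 6)² + 24(y - 3)² = -804 + 1764 + 216 = 1176.
Divide through by 1176 to get (x + 6)²/24 + (y - 3)²/49 = 1.
Ellipse, center (-6, 3), major axis vertical; a² = 49, b² = 24.
c² = a² - b² = 49 - 24 = 25, so c = 5.
Foci lie on the vertical axis through the center: (h, k ± c).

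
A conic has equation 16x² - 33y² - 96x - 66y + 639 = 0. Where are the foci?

(3, -8) and (3, 6)

Rearranging, 16(x² - 6x) -33(y² + 2y) = -639.
16(x - 3)² -33(y + 1)² = -639 + 144 - 33 = -528
Divide by -528: (y + 1)²/16 - (x - 3)²/33 = 1
Hyperbola, center (3, -1), transverse axis vertical; a² = 16, b² = 33.
c² = a² + b² = 16 + 33 = 49, so c = 7.
Foci lie on the vertical axis through the center: (h, k ± c).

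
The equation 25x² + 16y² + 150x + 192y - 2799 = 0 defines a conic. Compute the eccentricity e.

e = 3/5

Group: 25(x² + 6x) + 16(y² + 12y) = 2799
Complete the square in x and y: 25(x + 3)² + 16(y + 6)² = 2799 + 225 + 576 = 3600
Divide through by 3600 to get (x + 3)²/144 + (y + 6)²/225 = 1.
Ellipse, center (-3, -6), major axis vertical; a² = 225, b² = 144.
c² = a² - b² = 81, so c = 9.
e = c/a = 9/15 = 3/5.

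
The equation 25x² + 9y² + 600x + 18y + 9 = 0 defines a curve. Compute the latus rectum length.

Collect terms: 25(x² + 24x) + 9(y² + 2y) = -9
Complete the square in x and y: 25(x + 12)² + 9(y + 1)² = -9 + 3600 + 9 = 3600
Dividing both sides by 3600: (x + 12)²/144 + (y + 1)²/400 = 1
Ellipse, center (-12, -1), major axis vertical; a² = 400, b² = 144.
Latus rectum length = 2b²/a = 2·144/20 = 72/5.

72/5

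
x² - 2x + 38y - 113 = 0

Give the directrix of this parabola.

Only x is squared. Complete the square in x: (x - 1)² = -38(y - 3).
Vertex (1, 3); 4p = -38 so p = -19/2. Opens down.
Directrix is the horizontal line y = k − p = 3 − (-19/2) = 25/2.

y = 25/2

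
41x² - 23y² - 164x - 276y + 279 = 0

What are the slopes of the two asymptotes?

Rearranging, 41(x² - 4x) -23(y² + 12y) = -279.
41(x - 2)² -23(y + 6)² = -279 + 164 - 828 = -943
Divide by -943: (y + 6)²/41 - (x - 2)²/23 = 1
Hyperbola, center (2, -6), transverse axis vertical; a² = 41, b² = 23.
For a vertical hyperbola the asymptotes have slope ±a/b.
Here that is ±√41/√23 = ±√943/23.

√943/23 and -√943/23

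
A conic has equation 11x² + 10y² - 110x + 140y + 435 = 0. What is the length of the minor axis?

2√30

Group the x- and y-terms: 11(x² - 10x) + 10(y² + 14y) = -435
Completing the square gives 11(x - 5)² + 10(y + 7)² = -435 + 275 + 490 = 330.
Dividing both sides by 330: (x - 5)²/30 + (y + 7)²/33 = 1
Ellipse, center (5, -7), major axis vertical; a² = 33, b² = 30.
b² = 30 so b = √30; the minor axis has length 2b = 2√30.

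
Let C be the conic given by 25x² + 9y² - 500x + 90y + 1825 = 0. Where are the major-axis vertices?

(10, -15) and (10, 5)

Group: 25(x² - 20x) + 9(y² + 10y) = -1825
Complete the square in x and y: 25(x - 10)² + 9(y + 5)² = -1825 + 2500 + 225 = 900
Divide by 900: (x - 10)²/36 + (y + 5)²/100 = 1
Ellipse, center (10, -5), major axis vertical; a² = 100, b² = 36.
a = 10. Vertices at (h, k ± a).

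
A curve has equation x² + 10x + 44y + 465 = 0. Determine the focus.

Only x is squared. Complete the square in x: (x + 5)² = -44(y + 10).
Vertex (-5, -10); 4p = -44 so p = -11. Opens down.
Focus is p units from the vertex along the axis: (h, k + p).

(-5, -21)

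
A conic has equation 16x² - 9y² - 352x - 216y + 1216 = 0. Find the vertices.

(11, -20) and (11, -4)

Group the x- and y-terms: 16(x² - 22x) -9(y² + 24y) = -1216
Complete the square in x and y: 16(x - 11)² -9(y + 12)² = -1216 + 1936 - 1296 = -576
Divide through by -576 to get (y + 12)²/64 - (x - 11)²/36 = 1.
Hyperbola, center (11, -12), transverse axis vertical; a² = 64, b² = 36.
a = 8. Vertices at (h, k ± a).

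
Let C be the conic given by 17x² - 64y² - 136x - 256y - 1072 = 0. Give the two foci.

(-5, -2) and (13, -2)

Collect terms: 17(x² - 8x) -64(y² + 4y) = 1072
Complete the square in x and y: 17(x - 4)² -64(y + 2)² = 1072 + 272 - 256 = 1088
Divide by 1088: (x - 4)²/64 - (y + 2)²/17 = 1
Hyperbola, center (4, -2), transverse axis horizontal; a² = 64, b² = 17.
c² = a² + b² = 64 + 17 = 81, so c = 9.
Foci lie on the horizontal axis through the center: (h ± c, k).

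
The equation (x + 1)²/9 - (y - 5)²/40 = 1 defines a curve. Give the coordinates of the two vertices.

Center (-1, 5). The positive term is the x-term, so the transverse axis is horizontal; a² = 9, b² = 40.
a = 3. Vertices at (h ± a, k).

(-4, 5) and (2, 5)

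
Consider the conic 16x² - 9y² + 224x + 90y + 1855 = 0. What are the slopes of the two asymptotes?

Collect terms: 16(x² + 14x) -9(y² - 10y) = -1855
Complete the square: 16(x + 7)² -9(y - 5)² = -1855 + 784 - 225 = -1296
Divide by -1296: (y - 5)²/144 - (x + 7)²/81 = 1
Hyperbola, center (-7, 5), transverse axis vertical; a² = 144, b² = 81.
For a vertical hyperbola the asymptotes have slope ±a/b.
Here that is ±12/9 = ±4/3.

4/3 and -4/3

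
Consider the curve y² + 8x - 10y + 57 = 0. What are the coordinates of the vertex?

Only y is squared. Complete the square in y: (y - 5)² = -8(x + 4).
Vertex (-4, 5); 4p = -8 so p = -2. Opens left.

(-4, 5)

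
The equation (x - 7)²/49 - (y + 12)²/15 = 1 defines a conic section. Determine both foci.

Center (7, -12). The positive term is the x-term, so the transverse axis is horizontal; a² = 49, b² = 15.
c² = a² + b² = 49 + 15 = 64, so c = 8.
Foci lie on the horizontal axis through the center: (h ± c, k).

(-1, -12) and (15, -12)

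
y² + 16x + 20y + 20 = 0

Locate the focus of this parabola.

Only y is squared. Complete the square in y: (y + 10)² = -16(x - 5).
Vertex (5, -10); 4p = -16 so p = -4. Opens left.
Focus is p units from the vertex along the axis: (h + p, k).

(1, -10)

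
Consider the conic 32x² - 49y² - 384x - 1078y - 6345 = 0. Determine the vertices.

(-1, -11) and (13, -11)

Rearranging, 32(x² - 12x) -49(y² + 22y) = 6345.
32(x - 6)² -49(y + 11)² = 6345 + 1152 - 5929 = 1568
Divide by 1568: (x - 6)²/49 - (y + 11)²/32 = 1
Hyperbola, center (6, -11), transverse axis horizontal; a² = 49, b² = 32.
a = 7. Vertices at (h ± a, k).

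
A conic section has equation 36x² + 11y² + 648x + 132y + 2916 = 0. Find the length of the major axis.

Group: 36(x² + 18x) + 11(y² + 12y) = -2916
Complete the square in x and y: 36(x + 9)² + 11(y + 6)² = -2916 + 2916 + 396 = 396
Dividing both sides by 396: (x + 9)²/11 + (y + 6)²/36 = 1
Ellipse, center (-9, -6), major axis vertical; a² = 36, b² = 11.
a² = 36 so a = 6; the major axis has length 2a = 12.

12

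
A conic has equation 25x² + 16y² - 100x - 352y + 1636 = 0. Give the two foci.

Rearranging, 25(x² - 4x) + 16(y² - 22y) = -1636.
Complete the square in x and y: 25(x - 2)² + 16(y - 11)² = -1636 + 100 + 1936 = 400
Divide by 400: (x - 2)²/16 + (y - 11)²/25 = 1
Ellipse, center (2, 11), major axis vertical; a² = 25, b² = 16.
c² = a² - b² = 25 - 16 = 9, so c = 3.
Foci lie on the vertical axis through the center: (h, k ± c).

(2, 8) and (2, 14)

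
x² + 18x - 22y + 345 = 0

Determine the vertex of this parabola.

(-9, 12)

Only x is squared. Complete the square in x: (x + 9)² = 22(y - 12).
Vertex (-9, 12); 4p = 22 so p = 11/2. Opens up.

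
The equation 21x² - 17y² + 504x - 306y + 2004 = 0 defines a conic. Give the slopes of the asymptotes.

Collect terms: 21(x² + 24x) -17(y² + 18y) = -2004
Complete the square: 21(x + 12)² -17(y + 9)² = -2004 + 3024 - 1377 = -357
Divide through by -357 to get (y + 9)²/21 - (x + 12)²/17 = 1.
Hyperbola, center (-12, -9), transverse axis vertical; a² = 21, b² = 17.
For a vertical hyperbola the asymptotes have slope ±a/b.
Here that is ±√21/√17 = ±√357/17.

√357/17 and -√357/17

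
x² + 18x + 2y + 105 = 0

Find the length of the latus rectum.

Only x is squared. Complete the square in x: (x + 9)² = -2(y + 12).
Vertex (-9, -12); 4p = -2 so p = -1/2. Opens down.
Latus rectum length = |4p| = 2.

2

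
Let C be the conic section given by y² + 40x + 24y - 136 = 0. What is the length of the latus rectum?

40

Only y is squared. Complete the square in y: (y + 12)² = -40(x - 7).
Vertex (7, -12); 4p = -40 so p = -10. Opens left.
Latus rectum length = |4p| = 40.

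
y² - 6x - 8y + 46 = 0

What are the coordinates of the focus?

(13/2, 4)

Only y is squared. Complete the square in y: (y - 4)² = 6(x - 5).
Vertex (5, 4); 4p = 6 so p = 3/2. Opens right.
Focus is p units from the vertex along the axis: (h + p, k).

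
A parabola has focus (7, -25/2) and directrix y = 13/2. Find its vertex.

(7, -3)

The vertex is the midpoint between the focus and the directrix along the axis of symmetry.
Axis is vertical (directrix is horizontal). Vertex y-coordinate = (-25/2 + 13/2)/2 = -3; x-coordinate = 7.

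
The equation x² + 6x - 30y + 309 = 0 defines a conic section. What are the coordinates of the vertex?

Only x is squared. Complete the square in x: (x + 3)² = 30(y - 10).
Vertex (-3, 10); 4p = 30 so p = 15/2. Opens up.

(-3, 10)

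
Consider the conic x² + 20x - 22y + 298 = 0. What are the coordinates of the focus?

(-10, 29/2)

Only x is squared. Complete the square in x: (x + 10)² = 22(y - 9).
Vertex (-10, 9); 4p = 22 so p = 11/2. Opens up.
Focus is p units from the vertex along the axis: (h, k + p).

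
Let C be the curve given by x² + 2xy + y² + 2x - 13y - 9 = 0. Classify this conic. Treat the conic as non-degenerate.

A = 1, B = 2, C = 1.
Discriminant B² − 4AC = 2² − 4·1·1 = 0.
B² − 4AC = 0 ⇒ parabola.

parabola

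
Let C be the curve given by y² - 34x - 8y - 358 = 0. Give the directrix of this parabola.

x = -39/2

Only y is squared. Complete the square in y: (y - 4)² = 34(x + 11).
Vertex (-11, 4); 4p = 34 so p = 17/2. Opens right.
Directrix is the vertical line x = h − p = -11 − (17/2) = -39/2.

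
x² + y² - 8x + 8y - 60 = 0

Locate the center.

(4, -4)

Group the x- and y-terms: (x² - 8x) + (y² + 8y) = 60
Completing the square gives (x - 4)² + (y + 4)² = 60 + 16 + 16 = 92.
So (x - 4)² + (y + 4)² = 92.
Circle centered at (4, -4) with r² = 92.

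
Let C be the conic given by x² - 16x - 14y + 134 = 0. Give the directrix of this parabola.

Only x is squared. Complete the square in x: (x - 8)² = 14(y - 5).
Vertex (8, 5); 4p = 14 so p = 7/2. Opens up.
Directrix is the horizontal line y = k − p = 5 − (7/2) = 3/2.

y = 3/2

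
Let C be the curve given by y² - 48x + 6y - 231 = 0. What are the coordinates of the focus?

Only y is squared. Complete the square in y: (y + 3)² = 48(x + 5).
Vertex (-5, -3); 4p = 48 so p = 12. Opens right.
Focus is p units from the vertex along the axis: (h + p, k).

(7, -3)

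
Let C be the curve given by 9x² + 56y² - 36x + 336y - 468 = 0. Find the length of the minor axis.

6√2

Rearranging, 9(x² - 4x) + 56(y² + 6y) = 468.
Completing the square gives 9(x - 2)² + 56(y + 3)² = 468 + 36 + 504 = 1008.
Divide by 1008: (x - 2)²/112 + (y + 3)²/18 = 1
Ellipse, center (2, -3), major axis horizontal; a² = 112, b² = 18.
b² = 18 so b = 3√2; the minor axis has length 2b = 6√2.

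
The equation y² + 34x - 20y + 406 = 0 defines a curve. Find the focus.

(-35/2, 10)

Only y is squared. Complete the square in y: (y - 10)² = -34(x + 9).
Vertex (-9, 10); 4p = -34 so p = -17/2. Opens left.
Focus is p units from the vertex along the axis: (h + p, k).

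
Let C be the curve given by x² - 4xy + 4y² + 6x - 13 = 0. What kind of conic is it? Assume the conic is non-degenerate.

parabola

A = 1, B = -4, C = 4.
Discriminant B² − 4AC = (-4)² − 4·1·4 = 0.
B² − 4AC = 0 ⇒ parabola.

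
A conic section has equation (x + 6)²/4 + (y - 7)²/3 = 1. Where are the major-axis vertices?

(-8, 7) and (-4, 7)

Center (-6, 7). The larger denominator 4 sits under the x-term, so the major axis is horizontal; a² = 4, b² = 3.
a = 2. Vertices at (h ± a, k).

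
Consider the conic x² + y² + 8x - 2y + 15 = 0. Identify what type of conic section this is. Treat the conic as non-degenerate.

No xy term. Coefficients of x² and y² are A = 1, C = 1.
A = C (same sign) ⇒ circle.

circle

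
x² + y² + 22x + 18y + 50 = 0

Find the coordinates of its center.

Rearranging, (x² + 22x) + (y² + 18y) = -50.
(x + 11)² + (y + 9)² = -50 + 121 + 81 = 152
So (x + 11)² + (y + 9)² = 152.
Circle centered at (-11, -9) with r² = 152.

(-11, -9)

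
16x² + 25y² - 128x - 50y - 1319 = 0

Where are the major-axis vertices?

(-6, 1) and (14, 1)

Rearranging, 16(x² - 8x) + 25(y² - 2y) = 1319.
Complete the square in x and y: 16(x - 4)² + 25(y - 1)² = 1319 + 256 + 25 = 1600
Divide through by 1600 to get (x - 4)²/100 + (y - 1)²/64 = 1.
Ellipse, center (4, 1), major axis horizontal; a² = 100, b² = 64.
a = 10. Vertices at (h ± a, k).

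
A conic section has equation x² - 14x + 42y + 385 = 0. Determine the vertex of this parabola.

Only x is squared. Complete the square in x: (x - 7)² = -42(y + 8).
Vertex (7, -8); 4p = -42 so p = -21/2. Opens down.

(7, -8)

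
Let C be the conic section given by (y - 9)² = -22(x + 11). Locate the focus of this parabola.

Vertex (-11, 9); 4p = -22 so p = -11/2. Opens left.
Focus is p units from the vertex along the axis: (h + p, k).

(-33/2, 9)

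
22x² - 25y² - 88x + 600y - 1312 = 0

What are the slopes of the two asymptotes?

√22/5 and -√22/5

Group the x- and y-terms: 22(x² - 4x) -25(y² - 24y) = 1312
Completing the square gives 22(x - 2)² -25(y - 12)² = 1312 + 88 - 3600 = -2200.
Dividing both sides by -2200: (y - 12)²/88 - (x - 2)²/100 = 1
Hyperbola, center (2, 12), transverse axis vertical; a² = 88, b² = 100.
For a vertical hyperbola the asymptotes have slope ±a/b.
Here that is ±2√22/10 = ±√22/5.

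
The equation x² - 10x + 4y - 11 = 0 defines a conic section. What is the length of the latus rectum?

4

Only x is squared. Complete the square in x: (x - 5)² = -4(y - 9).
Vertex (5, 9); 4p = -4 so p = -1. Opens down.
Latus rectum length = |4p| = 4.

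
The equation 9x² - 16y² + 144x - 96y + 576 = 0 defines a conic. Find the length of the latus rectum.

Collect terms: 9(x² + 16x) -16(y² + 6y) = -576
Complete the square: 9(x + 8)² -16(y + 3)² = -576 + 576 - 144 = -144
Divide by -144: (y + 3)²/9 - (x + 8)²/16 = 1
Hyperbola, center (-8, -3), transverse axis vertical; a² = 9, b² = 16.
Latus rectum length = 2b²/a = 2·16/3 = 32/3.

32/3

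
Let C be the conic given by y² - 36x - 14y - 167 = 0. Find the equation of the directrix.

Only y is squared. Complete the square in y: (y - 7)² = 36(x + 6).
Vertex (-6, 7); 4p = 36 so p = 9. Opens right.
Directrix is the vertical line x = h − p = -6 − (9) = -15.

x = -15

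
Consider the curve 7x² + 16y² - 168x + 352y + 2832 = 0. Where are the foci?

(9, -11) and (15, -11)

Group: 7(x² - 24x) + 16(y² + 22y) = -2832
Complete the square in x and y: 7(x - 12)² + 16(y + 11)² = -2832 + 1008 + 1936 = 112
Divide through by 112 to get (x - 12)²/16 + (y + 11)²/7 = 1.
Ellipse, center (12, -11), major axis horizontal; a² = 16, b² = 7.
c² = a² - b² = 16 - 7 = 9, so c = 3.
Foci lie on the horizontal axis through the center: (h ± c, k).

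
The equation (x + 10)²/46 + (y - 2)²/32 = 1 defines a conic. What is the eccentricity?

Center (-10, 2). The larger denominator 46 sits under the x-term, so the major axis is horizontal; a² = 46, b² = 32.
c² = a² - b² = 14, so c = √14.
e = c/a = √14/√46 = √161/23.

e = √161/23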